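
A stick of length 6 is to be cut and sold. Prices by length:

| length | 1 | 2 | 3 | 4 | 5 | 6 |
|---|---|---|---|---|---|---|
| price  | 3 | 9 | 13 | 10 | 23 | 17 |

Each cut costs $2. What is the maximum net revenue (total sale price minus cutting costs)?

Consider every possible first cut. net[k] is the best of p[i]+net[k−i] over all sellable i≤k, charging 2 whenever i<k.
net[1] = 3
net[2] = max(3+3-2, 9+0) = 9
net[3] = max(3+9-2, 9+3-2, 13+0) = 13
net[4] = max(3+13-2, 9+9-2, 13+3-2, 10+0) = 16
net[5] = max(3+16-2, 9+13-2, 13+9-2, 10+3-2, 23+0) = 23
net[6] = max(3+23-2, 9+16-2, 13+13-2, 10+9-2, 23+3-2, 17+0) = 24
One optimal plan: pieces 5 + 1 (1 cut) → $26 − $2 = $24.

24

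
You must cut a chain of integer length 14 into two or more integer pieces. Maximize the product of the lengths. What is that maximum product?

162

Fill f[k] for k=2..14: at each k try every first piece i and multiply by the better of (k−i) uncut or f[k−i].
Small cases: f[2]=1, f[3]=2, f[4]=4, f[5]=6, f[6]=9, f[7]=12, f[8]=18, f[9]=27.
f[10] = 2×max(8,18) = 2×18 = 36
f[11] = 2×max(9,27) = 2×27 = 54
f[12] = 3×max(9,27) = 3×27 = 81
f[13] = 2×max(11,54) = 2×54 = 108
f[14] = 2×max(12,81) = 2×81 = 162
One optimal split: 3 + 3 + 3 + 3 + 2; product 3×3×3×3×2 = 162.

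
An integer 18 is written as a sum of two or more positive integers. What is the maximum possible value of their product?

729

Fill f[k] for k=2..18: at each k try every first piece i and multiply by the better of (k−i) uncut or f[k−i].
f[2] = 1·max(1,0) = 1·1 = 1
f[3] = max(1·2, 2·1) = 2
f[4] = max(1·3, 2·2, 3·1) = 4
f[5] = max(1·4, 2·3, 3·2, 4·1) = 6
f[6] = max(1·6, 2·4, 3·3, 4·2, 5·1) = 9
f[7] = max(1·9, 2·6, 3·4, 4·3, 5·2, 6·1) = 12
f[8] = max(1·12, 2·9, 3·6, …, 6·2, 7·1) = 18
f[9] = max(1·18, 2·12, 3·9, …, 7·2, 8·1) = 27
f[10] = max(1·27, 2·18, 3·12, …, 8·2, 9·1) = 36
f[11] = max(1·36, 2·27, 3·18, …, 9·2, 10·1) = 54
f[12] = max(1·54, 2·36, 3·27, …, 10·2, 11·1) = 81
f[13] = max(1·81, 2·54, 3·36, …, 11·2, 12·1) = 108
f[14] = max(1·108, 2·81, 3·54, …, 12·2, 13·1) = 162
f[15] = max(1·162, 2·108, 3·81, …, 13·2, 14·1) = 243
f[16] = max(1·243, 2·162, 3·108, …, 14·2, 15·1) = 324
f[17] = max(1·324, 2·243, 3·162, …, 15·2, 16·1) = 486
f[18] = max(1·486, 2·324, 3·243, …, 16·2, 17·1) = 729
One optimal split: 3 + 3 + 3 + 3 + 3 + 3; product 3·3·3·3·3·3 = 729.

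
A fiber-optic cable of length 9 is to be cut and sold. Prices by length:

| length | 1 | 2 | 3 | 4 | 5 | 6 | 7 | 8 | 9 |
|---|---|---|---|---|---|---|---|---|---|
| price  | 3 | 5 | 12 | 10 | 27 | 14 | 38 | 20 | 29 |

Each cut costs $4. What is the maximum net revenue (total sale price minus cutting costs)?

Consider every possible first cut. v[k] is the best of p[i]+v[k−i] over all sellable i≤k, charging 4 whenever i<k.
v[1] = 3
v[2] = max(3+3-4, 5+0) = 5
v[3] = max(3+5-4, 5+3-4, 12+0) = 12
v[4] = max(3+12-4, 5+5-4, 12+3-4, 10+0) = 11
v[5] = max(3+11-4, 5+12-4, 12+5-4, 10+3-4, 27+0) = 27
v[6] = max(3+27-4, 5+11-4, 12+12-4, 10+5-4, 27+3-4, 14+0) = 26
v[7] = max(3+26-4, 5+27-4, 12+11-4, …, 14+3-4, 38+0) = 38
v[8] = max(3+38-4, 5+26-4, 12+27-4, …, 38+3-4, 20+0) = 37
v[9] = max(3+37-4, 5+38-4, 12+26-4, …, 20+3-4, 29+0) = 39
One optimal plan: pieces 7 + 2 (1 cut) → $43 − $4 = $39.

39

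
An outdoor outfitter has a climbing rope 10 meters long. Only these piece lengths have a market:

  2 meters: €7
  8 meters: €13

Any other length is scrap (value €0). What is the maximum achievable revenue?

35

Consider every possible first cut. f[k] is the best of p[i]+f[k−i] over all sellable i≤k.
f[1] = 0
f[2] = 7
f[3] = 7
f[4] = 14  (first piece 2, then f[2]=7)
f[5] = 14
f[6] = 21  (first piece 2, then f[4]=14)
f[7] = 21
f[8] = max(7+21, 13+0) = 28
f[9] = max(7+21, 13+0) = 28
f[10] = max(7+28, 13+7) = 35
One optimal cutting: 2 + 2 + 2 + 2 + 2 → €35.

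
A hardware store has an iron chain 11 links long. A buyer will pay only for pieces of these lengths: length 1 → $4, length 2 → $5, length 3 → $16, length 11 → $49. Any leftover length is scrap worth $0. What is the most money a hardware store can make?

56

Let f[k] be the best obtainable value from length k. For each k, try every first piece i and keep the best of price[i] + f[k−i].
f[1] = 4
f[2] = max(4+4, 5+0) = 8
f[3] = max(4+8, 5+4, 16+0) = 16
f[4] = max(4+16, 5+8, 16+4) = 20
f[5] = max(4+20, 5+16, 16+8) = 24
f[6] = max(4+24, 5+20, 16+16) = 32
f[7] = max(4+32, 5+24, 16+20) = 36
f[8] = max(4+36, 5+32, 16+24) = 40
f[9] = max(4+40, 5+36, 16+32) = 48
f[10] = max(4+48, 5+40, 16+36) = 52
f[11] = max(4+52, 5+48, 16+40, 49+0) = 56
One optimal cutting: 3 + 3 + 3 + 1 + 1 → $56.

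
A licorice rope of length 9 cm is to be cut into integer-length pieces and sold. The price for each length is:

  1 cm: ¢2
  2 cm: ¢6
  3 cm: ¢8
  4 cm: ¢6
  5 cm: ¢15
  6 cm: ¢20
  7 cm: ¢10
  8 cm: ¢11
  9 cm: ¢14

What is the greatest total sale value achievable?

Consider every possible first cut. v[k] is the best of p[i]+v[k−i] over all sellable i≤k.
v[1] = 2
v[2] = max(2+2, 6+0) = 6
v[3] = max(2+6, 6+2, 8+0) = 8
v[4] = max(2+8, 6+6, 8+2, 6+0) = 12
v[5] = max(2+12, 6+8, 8+6, 6+2, 15+0) = 15
v[6] = max(2+15, 6+12, 8+8, 6+6, 15+2, 20+0) = 20
v[7] = max(2+20, 6+15, 8+12, …, 20+2, 10+0) = 22
v[8] = max(2+22, 6+20, 8+15, …, 10+2, 11+0) = 26
v[9] = max(2+26, 6+22, 8+20, …, 11+2, 14+0) = 28
One optimal cutting: 6 + 2 + 1 → ¢20 + ¢6 + ¢2 = ¢28.

28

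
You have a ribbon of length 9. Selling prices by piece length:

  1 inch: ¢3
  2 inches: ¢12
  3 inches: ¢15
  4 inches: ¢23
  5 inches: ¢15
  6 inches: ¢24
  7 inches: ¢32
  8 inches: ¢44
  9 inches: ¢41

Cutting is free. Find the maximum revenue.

Consider every possible first cut. r[k] is the best of p[i]+r[k−i] over all sellable i≤k.
r[1] = 3
r[2] = max(3+3, 12+0) = 12
r[3] = max(3+12, 12+3, 15+0) = 15
r[4] = max(3+15, 12+12, 15+3, 23+0) = 24
r[5] = max(3+24, 12+15, 15+12, 23+3, 15+0) = 27
r[6] = max(3+27, 12+24, 15+15, 23+12, 15+3, 24+0) = 36
r[7] = max(3+36, 12+27, 15+24, …, 24+3, 32+0) = 39
r[8] = max(3+39, 12+36, 15+27, …, 32+3, 44+0) = 48
r[9] = max(3+48, 12+39, 15+36, …, 44+3, 41+0) = 51
One optimal cutting: 2 + 2 + 2 + 2 + 1 → ¢12 + ¢12 + ¢12 + ¢12 + ¢3 = ¢51.

51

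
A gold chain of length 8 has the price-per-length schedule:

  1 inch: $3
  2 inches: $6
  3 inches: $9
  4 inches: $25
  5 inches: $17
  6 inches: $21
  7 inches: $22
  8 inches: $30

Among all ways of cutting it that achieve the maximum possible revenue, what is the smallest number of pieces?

Let r[k] be the best obtainable value from length k. For each k, try every first piece i and keep the best of price[i] + r[k−i].
r[1] = 3
r[2] = 6  (first piece 1, then r[1]=3)
r[3] = 9  (first piece 1, then r[2]=6)
r[4] = 25
r[5] = 28  (first piece 1, then r[4]=25)
r[6] = 31  (first piece 1, then r[5]=28)
r[7] = 34  (first piece 1, then r[6]=31)
r[8] = 50  (first piece 4, then r[4]=25)
Maximum revenue is $50.
Now minimize piece count subject to staying optimal: for each k, pieces[k] = 1 + min over i with p[i]+r[k−i]=r[k] of pieces[k−i].
pieces[5] = 2
pieces[6] = 2
pieces[7] = 2
pieces[8] = 2

2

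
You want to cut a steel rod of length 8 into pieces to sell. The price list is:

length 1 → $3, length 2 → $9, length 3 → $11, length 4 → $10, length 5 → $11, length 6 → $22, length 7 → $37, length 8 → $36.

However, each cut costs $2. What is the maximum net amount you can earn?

Let net[k] be the best obtainable value from length k. For each k, try every first piece i and keep the best of price[i] + net[k−i] minus the 2 cut fee when i<k.
net[1] = 3
net[2] = 9
net[3] = 11
net[4] = 16  (first piece 2, then net[2]=9)
net[5] = 18  (first piece 2, then net[3]=11)
net[6] = 23  (first piece 2, then net[4]=16)
net[7] = 37
net[8] = 38  (first piece 1, then net[7]=37)
One optimal plan: pieces 7 + 1 (1 cut) → $40 − $2 = $38.

38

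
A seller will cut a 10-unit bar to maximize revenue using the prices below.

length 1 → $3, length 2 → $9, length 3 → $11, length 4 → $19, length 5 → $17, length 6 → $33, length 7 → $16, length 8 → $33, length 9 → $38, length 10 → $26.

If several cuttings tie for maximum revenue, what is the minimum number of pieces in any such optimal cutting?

Build r[k] bottom-up: r[k] = max over allowed piece i of (p[i] + r[k−i]).
r[1] = 3
r[2] = 9
r[3] = 12  (first piece 1, then r[2]=9)
r[4] = 19
r[5] = 22  (first piece 1, then r[4]=19)
r[6] = 33
r[7] = 36  (first piece 1, then r[6]=33)
r[8] = 42  (first piece 2, then r[6]=33)
r[9] = 45  (first piece 1, then r[8]=42)
r[10] = 52  (first piece 4, then r[6]=33)
Maximum revenue is $52.
Now minimize piece count subject to staying optimal: for each k, pieces[k] = 1 + min over i with p[i]+r[k−i]=r[k] of pieces[k−i].
pieces[7] = 2
pieces[8] = 2
pieces[9] = 3
pieces[10] = 2

2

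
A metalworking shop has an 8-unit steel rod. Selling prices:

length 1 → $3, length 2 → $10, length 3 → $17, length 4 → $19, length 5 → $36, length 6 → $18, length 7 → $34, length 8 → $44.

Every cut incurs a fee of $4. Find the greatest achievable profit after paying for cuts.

49

Consider every possible first cut. r[k] is the best of p[i]+r[k−i] over all sellable i≤k, charging 4 whenever i<k.
r[1] = 3
r[2] = 10
r[3] = 17
r[4] = 19
r[5] = 36
r[6] = 35  (first piece 1, then r[5]=36)
r[7] = 42  (first piece 2, then r[5]=36)
r[8] = 49  (first piece 3, then r[5]=36)
One optimal plan: pieces 5 + 3 (1 cut) → $53 − $4 = $49.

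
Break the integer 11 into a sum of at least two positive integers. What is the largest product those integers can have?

Fill P[k] for k=2..11: at each k try every first piece i and multiply by the better of (k−i) uncut or P[k−i].
P[2] = 1×max(1,0) = 1×1 = 1
P[3] = max(1×2, 2×1) = 2
P[4] = max(1×3, 2×2, 3×1) = 4
P[5] = max(1×4, 2×3, 3×2, 4×1) = 6
P[6] = max(1×6, 2×4, 3×3, 4×2, 5×1) = 9
P[7] = max(1×9, 2×6, 3×4, 4×3, 5×2, 6×1) = 12
P[8] = max(1×12, 2×9, 3×6, …, 6×2, 7×1) = 18
P[9] = max(1×18, 2×12, 3×9, …, 7×2, 8×1) = 27
P[10] = max(1×27, 2×18, 3×12, …, 8×2, 9×1) = 36
P[11] = max(1×36, 2×27, 3×18, …, 9×2, 10×1) = 54
One optimal split: 3 + 3 + 3 + 2; product 3×3×3×2 = 54.

54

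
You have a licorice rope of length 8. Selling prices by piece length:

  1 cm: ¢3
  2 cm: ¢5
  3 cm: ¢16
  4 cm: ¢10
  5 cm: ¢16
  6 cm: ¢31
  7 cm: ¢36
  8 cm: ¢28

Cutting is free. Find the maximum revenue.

39

Build R[k] bottom-up: R[k] = max over allowed piece i of (p[i] + R[k−i]).
R[1] = 3
R[2] = 6  (first piece 1, then R[1]=3)
R[3] = 16
R[4] = 19  (first piece 1, then R[3]=16)
R[5] = 22  (first piece 1, then R[4]=19)
R[6] = 32  (first piece 3, then R[3]=16)
R[7] = 36
R[8] = 39  (first piece 1, then R[7]=36)
One optimal cutting: 7 + 1 → ¢36 + ¢3 = ¢39.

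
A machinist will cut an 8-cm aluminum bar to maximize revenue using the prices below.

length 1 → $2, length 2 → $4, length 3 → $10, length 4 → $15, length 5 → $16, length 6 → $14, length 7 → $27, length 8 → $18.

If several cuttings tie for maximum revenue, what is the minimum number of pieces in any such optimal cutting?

2

Build r[k] bottom-up: r[k] = max over allowed piece i of (p[i] + r[k−i]).
r[1] = 2
r[2] = max(2+2, 4+0) = 4
r[3] = max(2+4, 4+2, 10+0) = 10
r[4] = max(2+10, 4+4, 10+2, 15+0) = 15
r[5] = max(2+15, 4+10, 10+4, 15+2, 16+0) = 17
r[6] = max(2+17, 4+15, 10+10, 15+4, 16+2, 14+0) = 20
r[7] = max(2+20, 4+17, 10+15, …, 14+2, 27+0) = 27
r[8] = max(2+27, 4+20, 10+17, …, 27+2, 18+0) = 30
Maximum revenue is $30.
Now minimize piece count subject to staying optimal: for each k, pieces[k] = 1 + min over i with p[i]+r[k−i]=r[k] of pieces[k−i].
pieces[5] = 2
pieces[6] = 2
pieces[7] = 1
pieces[8] = 2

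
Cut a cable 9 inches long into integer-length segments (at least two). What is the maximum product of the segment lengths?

Let P[k] be the best product for length k (with at least one cut). For each first piece i, the rest contributes max(k−i, P[k−i]).
P[2] = 1·max(1,0) = 1·1 = 1
P[3] = max(1·2, 2·1) = 2
P[4] = max(1·3, 2·2, 3·1) = 4
P[5] = max(1·4, 2·3, 3·2, 4·1) = 6
P[6] = max(1·6, 2·4, 3·3, 4·2, 5·1) = 9
P[7] = max(1·9, 2·6, 3·4, 4·3, 5·2, 6·1) = 12
P[8] = max(1·12, 2·9, 3·6, …, 6·2, 7·1) = 18
P[9] = max(1·18, 2·12, 3·9, …, 7·2, 8·1) = 27
One optimal split: 3 + 3 + 3; product 3·3·3 = 27.

27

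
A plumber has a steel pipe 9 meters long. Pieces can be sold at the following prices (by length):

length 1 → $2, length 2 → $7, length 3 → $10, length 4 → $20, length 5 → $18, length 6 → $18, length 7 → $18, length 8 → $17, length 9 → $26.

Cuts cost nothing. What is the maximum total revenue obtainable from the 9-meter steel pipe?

Build R[k] bottom-up: R[k] = max over allowed piece i of (p[i] + R[k−i]).
R[1] = 2
R[2] = 7
R[3] = 10
R[4] = 20
R[5] = 22  (first piece 1, then R[4]=20)
R[6] = 27  (first piece 2, then R[4]=20)
R[7] = 30  (first piece 3, then R[4]=20)
R[8] = 40  (first piece 4, then R[4]=20)
R[9] = 42  (first piece 1, then R[8]=40)
One optimal cutting: 4 + 4 + 1 → $20 + $20 + $2 = $42.

42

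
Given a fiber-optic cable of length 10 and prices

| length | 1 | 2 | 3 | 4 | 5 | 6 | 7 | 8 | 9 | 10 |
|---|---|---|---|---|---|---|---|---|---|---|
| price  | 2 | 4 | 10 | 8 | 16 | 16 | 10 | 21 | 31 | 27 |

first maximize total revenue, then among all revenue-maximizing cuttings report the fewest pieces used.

Build r[k] bottom-up: r[k] = max over allowed piece i of (p[i] + r[k−i]).
r[1] = 2
r[2] = max(2+2, 4+0) = 4
r[3] = max(2+4, 4+2, 10+0) = 10
r[4] = max(2+10, 4+4, 10+2, 8+0) = 12
r[5] = max(2+12, 4+10, 10+4, 8+2, 16+0) = 16
r[6] = max(2+16, 4+12, 10+10, 8+4, 16+2, 16+0) = 20
r[7] = max(2+20, 4+16, 10+12, …, 16+2, 10+0) = 22
r[8] = max(2+22, 4+20, 10+16, …, 10+2, 21+0) = 26
r[9] = max(2+26, 4+22, 10+20, …, 21+2, 31+0) = 31
r[10] = max(2+31, 4+26, 10+22, …, 31+2, 27+0) = 33
Maximum revenue is $33.
Now minimize piece count subject to staying optimal: for each k, pieces[k] = 1 + min over i with p[i]+r[k−i]=r[k] of pieces[k−i].
pieces[7] = 3
pieces[8] = 2
pieces[9] = 1
pieces[10] = 2

2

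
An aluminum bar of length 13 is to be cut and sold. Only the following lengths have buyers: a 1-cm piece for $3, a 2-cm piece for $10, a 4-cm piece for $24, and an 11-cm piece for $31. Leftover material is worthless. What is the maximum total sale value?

Let r[k] be the best obtainable value from length k. For each k, try every first piece i and keep the best of price[i] + r[k−i].
r[1] = 3
r[2] = 10
r[3] = 13  (first piece 1, then r[2]=10)
r[4] = 24
r[5] = 27  (first piece 1, then r[4]=24)
r[6] = 34  (first piece 2, then r[4]=24)
r[7] = 37  (first piece 1, then r[6]=34)
r[8] = 48  (first piece 4, then r[4]=24)
r[9] = 51  (first piece 1, then r[8]=48)
r[10] = 58  (first piece 2, then r[8]=48)
r[11] = 61  (first piece 1, then r[10]=58)
r[12] = 72  (first piece 4, then r[8]=48)
r[13] = 75  (first piece 1, then r[12]=72)
One optimal cutting: 4 + 4 + 4 + 1 → $75.

75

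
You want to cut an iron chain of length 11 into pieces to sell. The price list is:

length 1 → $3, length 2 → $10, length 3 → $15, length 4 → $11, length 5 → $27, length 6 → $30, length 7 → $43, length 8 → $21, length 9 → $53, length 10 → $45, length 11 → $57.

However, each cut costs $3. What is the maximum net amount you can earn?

Consider every possible first cut. r[k] is the best of p[i]+r[k−i] over all sellable i≤k, charging 3 whenever i<k.
r[1] = 3
r[2] = max(3+3-3, 10+0) = 10
r[3] = max(3+10-3, 10+3-3, 15+0) = 15
r[4] = max(3+15-3, 10+10-3, 15+3-3, 11+0) = 17
r[5] = max(3+17-3, 10+15-3, 15+10-3, 11+3-3, 27+0) = 27
r[6] = max(3+27-3, 10+17-3, 15+15-3, 11+10-3, 27+3-3, 30+0) = 30
r[7] = max(3+30-3, 10+27-3, 15+17-3, …, 30+3-3, 43+0) = 43
r[8] = max(3+43-3, 10+30-3, 15+27-3, …, 43+3-3, 21+0) = 43
r[9] = max(3+43-3, 10+43-3, 15+30-3, …, 21+3-3, 53+0) = 53
r[10] = max(3+53-3, 10+43-3, 15+43-3, …, 53+3-3, 45+0) = 55
r[11] = max(3+55-3, 10+53-3, 15+43-3, …, 45+3-3, 57+0) = 60
One optimal plan: pieces 9 + 2 (1 cut) → $63 − $3 = $60.

60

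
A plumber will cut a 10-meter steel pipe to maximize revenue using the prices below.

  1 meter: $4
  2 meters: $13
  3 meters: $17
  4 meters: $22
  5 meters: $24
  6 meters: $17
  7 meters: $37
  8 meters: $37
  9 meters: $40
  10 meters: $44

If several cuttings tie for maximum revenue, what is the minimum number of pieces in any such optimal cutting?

Consider every possible first cut. r[k] is the best of p[i]+r[k−i] over all sellable i≤k.
r[1] = 4
r[2] = 13
r[3] = 17  (first piece 1, then r[2]=13)
r[4] = 26  (first piece 2, then r[2]=13)
r[5] = 30  (first piece 1, then r[4]=26)
r[6] = 39  (first piece 2, then r[4]=26)
r[7] = 43  (first piece 1, then r[6]=39)
r[8] = 52  (first piece 2, then r[6]=39)
r[9] = 56  (first piece 1, then r[8]=52)
r[10] = 65  (first piece 2, then r[8]=52)
Maximum revenue is $65.
Now minimize piece count subject to staying optimal: for each k, pieces[k] = 1 + min over i with p[i]+r[k−i]=r[k] of pieces[k−i].
pieces[7] = 3
pieces[8] = 4
pieces[9] = 4
pieces[10] = 5

5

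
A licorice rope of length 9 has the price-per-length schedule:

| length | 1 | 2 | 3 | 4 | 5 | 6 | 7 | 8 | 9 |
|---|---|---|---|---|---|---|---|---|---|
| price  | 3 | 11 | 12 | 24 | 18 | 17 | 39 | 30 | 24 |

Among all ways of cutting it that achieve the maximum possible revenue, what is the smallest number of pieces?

3

Consider every possible first cut. r[k] is the best of p[i]+r[k−i] over all sellable i≤k.
r[1] = 3
r[2] = max(3+3, 11+0) = 11
r[3] = max(3+11, 11+3, 12+0) = 14
r[4] = max(3+14, 11+11, 12+3, 24+0) = 24
r[5] = max(3+24, 11+14, 12+11, 24+3, 18+0) = 27
r[6] = max(3+27, 11+24, 12+14, 24+11, 18+3, 17+0) = 35
r[7] = max(3+35, 11+27, 12+24, …, 17+3, 39+0) = 39
r[8] = max(3+39, 11+35, 12+27, …, 39+3, 30+0) = 48
r[9] = max(3+48, 11+39, 12+35, …, 30+3, 24+0) = 51
Maximum revenue is ¢51.
Now minimize piece count subject to staying optimal: for each k, pieces[k] = 1 + min over i with p[i]+r[k−i]=r[k] of pieces[k−i].
pieces[6] = 2
pieces[7] = 1
pieces[8] = 2
pieces[9] = 3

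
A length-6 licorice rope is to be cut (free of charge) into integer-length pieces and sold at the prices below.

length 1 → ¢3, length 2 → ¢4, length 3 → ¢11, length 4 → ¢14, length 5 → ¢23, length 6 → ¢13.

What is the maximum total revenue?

Build R[k] bottom-up: R[k] = max over allowed piece i of (p[i] + R[k−i]).
R[1] = 3
R[2] = 6  (first piece 1, then R[1]=3)
R[3] = 11
R[4] = 14  (first piece 1, then R[3]=11)
R[5] = 23
R[6] = 26  (first piece 1, then R[5]=23)
One optimal cutting: 5 + 1 → ¢23 + ¢3 = ¢26.

26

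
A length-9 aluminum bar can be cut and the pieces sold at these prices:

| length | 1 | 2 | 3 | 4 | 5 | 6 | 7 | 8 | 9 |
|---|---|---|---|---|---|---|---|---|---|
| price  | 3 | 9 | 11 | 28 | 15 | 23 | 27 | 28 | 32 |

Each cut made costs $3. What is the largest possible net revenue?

Let net[k] be the best obtainable value from length k. For each k, try every first piece i and keep the best of price[i] + net[k−i] minus the 3 cut fee when i<k.
net[1] = 3
net[2] = 9
net[3] = 11
net[4] = 28
net[5] = 28  (first piece 1, then net[4]=28)
net[6] = 34  (first piece 2, then net[4]=28)
net[7] = 36  (first piece 3, then net[4]=28)
net[8] = 53  (first piece 4, then net[4]=28)
net[9] = 53  (first piece 1, then net[8]=53)
One optimal plan: pieces 4 + 4 + 1 (2 cuts) → $59 − $6 = $53.

53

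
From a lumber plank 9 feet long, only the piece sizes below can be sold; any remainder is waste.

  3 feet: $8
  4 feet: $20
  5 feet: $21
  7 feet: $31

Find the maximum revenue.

41

Consider every possible first cut. best[k] is the best of p[i]+best[k−i] over all sellable i≤k.
best[1] = 0
best[2] = 0
best[3] = 8
best[4] = max(8+0, 20+0) = 20
best[5] = max(8+0, 20+0, 21+0) = 21
best[6] = max(8+8, 20+0, 21+0) = 21
best[7] = max(8+20, 20+8, 21+0, 31+0) = 31
best[8] = max(8+21, 20+20, 21+8, 31+0) = 40
best[9] = max(8+21, 20+21, 21+20, 31+0) = 41
One optimal cutting: 5 + 4 → $41.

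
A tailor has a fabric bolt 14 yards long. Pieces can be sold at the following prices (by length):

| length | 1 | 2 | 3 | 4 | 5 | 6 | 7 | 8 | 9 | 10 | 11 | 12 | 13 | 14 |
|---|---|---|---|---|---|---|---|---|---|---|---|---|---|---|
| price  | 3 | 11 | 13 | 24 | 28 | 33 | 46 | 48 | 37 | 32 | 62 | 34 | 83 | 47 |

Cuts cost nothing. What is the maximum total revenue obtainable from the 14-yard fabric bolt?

Let best[k] be the best obtainable value from length k. For each k, try every first piece i and keep the best of price[i] + best[k−i].
best[1] = 3
best[2] = max(3+3, 11+0) = 11
best[3] = max(3+11, 11+3, 13+0) = 14
best[4] = max(3+14, 11+11, 13+3, 24+0) = 24
best[5] = max(3+24, 11+14, 13+11, 24+3, 28+0) = 28
best[6] = max(3+28, 11+24, 13+14, 24+11, 28+3, 33+0) = 35
best[7] = max(3+35, 11+28, 13+24, …, 33+3, 46+0) = 46
best[8] = max(3+46, 11+35, 13+28, …, 46+3, 48+0) = 49
best[9] = max(3+49, 11+46, 13+35, …, 48+3, 37+0) = 57
best[10] = max(3+57, 11+49, 13+46, …, 37+3, 32+0) = 60
best[11] = max(3+60, 11+57, 13+49, …, 32+3, 62+0) = 70
best[12] = max(3+70, 11+60, 13+57, …, 62+3, 34+0) = 74
best[13] = max(3+74, 11+70, 13+60, …, 34+3, 83+0) = 83
best[14] = max(3+83, 11+74, 13+70, …, 83+3, 47+0) = 92
One optimal cutting: 7 + 7 → $46 + $46 = $92.

92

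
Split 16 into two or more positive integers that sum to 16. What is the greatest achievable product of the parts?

324

Fill g[k] for k=2..16: at each k try every first piece i and multiply by the better of (k−i) uncut or g[k−i].
g[2] = 1·max(1,0) = 1·1 = 1
g[3] = 1·max(2,1) = 1·2 = 2
g[4] = 2·max(2,1) = 2·2 = 4
g[5] = 2·max(3,2) = 2·3 = 6
g[6] = 3·max(3,2) = 3·3 = 9
g[7] = 2·max(5,6) = 2·6 = 12
g[8] = 2·max(6,9) = 2·9 = 18
g[9] = 3·max(6,9) = 3·9 = 27
g[10] = 2·max(8,18) = 2·18 = 36
g[11] = 2·max(9,27) = 2·27 = 54
g[12] = 3·max(9,27) = 3·27 = 81
g[13] = 2·max(11,54) = 2·54 = 108
g[14] = 2·max(12,81) = 2·81 = 162
g[15] = 3·max(12,81) = 3·81 = 243
g[16] = 2·max(14,162) = 2·162 = 324
One optimal split: 3 + 3 + 3 + 3 + 2 + 2; product 3·3·3·3·2·2 = 324.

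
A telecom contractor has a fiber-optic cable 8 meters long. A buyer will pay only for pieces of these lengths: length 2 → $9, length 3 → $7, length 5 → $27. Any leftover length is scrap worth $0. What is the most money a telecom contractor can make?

Consider every possible first cut. f[k] is the best of p[i]+f[k−i] over all sellable i≤k.
f[1] = 0
f[2] = 9
f[3] = max(9+0, 7+0) = 9
f[4] = max(9+9, 7+0) = 18
f[5] = max(9+9, 7+9, 27+0) = 27
f[6] = max(9+18, 7+9, 27+0) = 27
f[7] = max(9+27, 7+18, 27+9) = 36
f[8] = max(9+27, 7+27, 27+9) = 36
One optimal cutting: pieces 5 + 2 with 1 meter of scrap → $36.

36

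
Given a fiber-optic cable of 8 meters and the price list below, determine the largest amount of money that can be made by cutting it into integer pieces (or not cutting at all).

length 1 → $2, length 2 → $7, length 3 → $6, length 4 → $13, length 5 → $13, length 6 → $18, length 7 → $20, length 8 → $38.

38

Consider every possible first cut. r[k] is the best of p[i]+r[k−i] over all sellable i≤k.
r[1] = 2
r[2] = 7
r[3] = 9  (first piece 1, then r[2]=7)
r[4] = 14  (first piece 2, then r[2]=7)
r[5] = 16  (first piece 1, then r[4]=14)
r[6] = 21  (first piece 2, then r[4]=14)
r[7] = 23  (first piece 1, then r[6]=21)
r[8] = 38
Best is to sell the whole 8-meter piece uncut for $38.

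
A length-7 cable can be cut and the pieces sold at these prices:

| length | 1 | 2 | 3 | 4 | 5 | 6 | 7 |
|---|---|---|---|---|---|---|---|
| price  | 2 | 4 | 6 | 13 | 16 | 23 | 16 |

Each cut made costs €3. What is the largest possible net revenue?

Let r[k] be the best obtainable value from length k. For each k, try every first piece i and keep the best of price[i] + r[k−i] minus the 3 cut fee when i<k.
r[1] = 2
r[2] = max(2+2-3, 4+0) = 4
r[3] = max(2+4-3, 4+2-3, 6+0) = 6
r[4] = max(2+6-3, 4+4-3, 6+2-3, 13+0) = 13
r[5] = max(2+13-3, 4+6-3, 6+4-3, 13+2-3, 16+0) = 16
r[6] = max(2+16-3, 4+13-3, 6+6-3, 13+4-3, 16+2-3, 23+0) = 23
r[7] = max(2+23-3, 4+16-3, 6+13-3, …, 23+2-3, 16+0) = 22
One optimal plan: pieces 6 + 1 (1 cut) → €25 − €3 = €22.

22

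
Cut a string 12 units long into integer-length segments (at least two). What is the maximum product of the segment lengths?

Fill m[k] for k=2..12: at each k try every first piece i and multiply by the better of (k−i) uncut or m[k−i].
m[2] = 1·max(1,0) = 1·1 = 1
m[3] = 1·max(2,1) = 1·2 = 2
m[4] = 2·max(2,1) = 2·2 = 4
m[5] = 2·max(3,2) = 2·3 = 6
m[6] = 3·max(3,2) = 3·3 = 9
m[7] = 2·max(5,6) = 2·6 = 12
m[8] = 2·max(6,9) = 2·9 = 18
m[9] = 3·max(6,9) = 3·9 = 27
m[10] = 2·max(8,18) = 2·18 = 36
m[11] = 2·max(9,27) = 2·27 = 54
m[12] = 3·max(9,27) = 3·27 = 81
One optimal split: 3 + 3 + 3 + 3; product 3·3·3·3 = 81.

81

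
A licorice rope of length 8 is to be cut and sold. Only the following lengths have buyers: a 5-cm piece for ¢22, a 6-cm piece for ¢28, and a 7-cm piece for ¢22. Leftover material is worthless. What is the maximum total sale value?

28

Consider every possible first cut. r[k] is the best of p[i]+r[k−i] over all sellable i≤k.
r[1] = 0
r[2] = 0
r[3] = 0
r[4] = 0
r[5] = 22
r[6] = 28
r[7] = 28
r[8] = 28
One optimal cutting: pieces 6 with 2 cm of scrap → ¢28.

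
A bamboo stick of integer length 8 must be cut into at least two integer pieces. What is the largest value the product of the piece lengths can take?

18

Let g[k] be the best product for length k (with at least one cut). For each first piece i, the rest contributes max(k−i, g[k−i]).
g[2] = 1*max(1,0) = 1*1 = 1
g[3] = 1*max(2,1) = 1*2 = 2
g[4] = 2*max(2,1) = 2*2 = 4
g[5] = 2*max(3,2) = 2*3 = 6
g[6] = 3*max(3,2) = 3*3 = 9
g[7] = 2*max(5,6) = 2*6 = 12
g[8] = 2*max(6,9) = 2*9 = 18
One optimal split: 3 + 3 + 2; product 3*3*2 = 18.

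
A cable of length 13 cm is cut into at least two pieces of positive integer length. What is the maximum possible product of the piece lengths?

108

Define prod[k] = max over 1≤i<k of i · max(k−i, prod[k−i]); the inner max lets the remainder stay uncut if that's better.
prod[2] = 1*max(1,0) = 1*1 = 1
prod[3] = 1*max(2,1) = 1*2 = 2
prod[4] = 2*max(2,1) = 2*2 = 4
prod[5] = 2*max(3,2) = 2*3 = 6
prod[6] = 3*max(3,2) = 3*3 = 9
prod[7] = 2*max(5,6) = 2*6 = 12
prod[8] = 2*max(6,9) = 2*9 = 18
prod[9] = 3*max(6,9) = 3*9 = 27
prod[10] = 2*max(8,18) = 2*18 = 36
prod[11] = 2*max(9,27) = 2*27 = 54
prod[12] = 3*max(9,27) = 3*27 = 81
prod[13] = 2*max(11,54) = 2*54 = 108
One optimal split: 3 + 3 + 3 + 2 + 2; product 3*3*3*2*2 = 108.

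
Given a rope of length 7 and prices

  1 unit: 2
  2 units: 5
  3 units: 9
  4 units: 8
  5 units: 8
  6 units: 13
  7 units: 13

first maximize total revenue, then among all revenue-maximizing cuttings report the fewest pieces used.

3

Build r[k] bottom-up: r[k] = max over allowed piece i of (p[i] + r[k−i]).
r[1] = 2
r[2] = 5
r[3] = 9
r[4] = 11  (first piece 1, then r[3]=9)
r[5] = 14  (first piece 2, then r[3]=9)
r[6] = 18  (first piece 3, then r[3]=9)
r[7] = 20  (first piece 1, then r[6]=18)
Maximum revenue is 20.
Now minimize piece count subject to staying optimal: for each k, pieces[k] = 1 + min over i with p[i]+r[k−i]=r[k] of pieces[k−i].
pieces[4] = 2
pieces[5] = 2
pieces[6] = 2
pieces[7] = 3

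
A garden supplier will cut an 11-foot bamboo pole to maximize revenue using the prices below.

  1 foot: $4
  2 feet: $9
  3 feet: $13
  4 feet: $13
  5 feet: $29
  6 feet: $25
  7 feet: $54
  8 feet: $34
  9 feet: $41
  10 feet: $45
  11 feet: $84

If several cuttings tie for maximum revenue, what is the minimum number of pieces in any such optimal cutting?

Build r[k] bottom-up: r[k] = max over allowed piece i of (p[i] + r[k−i]).
r[1] = 4
r[2] = max(4+4, 9+0) = 9
r[3] = max(4+9, 9+4, 13+0) = 13
r[4] = max(4+13, 9+9, 13+4, 13+0) = 18
r[5] = max(4+18, 9+13, 13+9, 13+4, 29+0) = 29
r[6] = max(4+29, 9+18, 13+13, 13+9, 29+4, 25+0) = 33
r[7] = max(4+33, 9+29, 13+18, …, 25+4, 54+0) = 54
r[8] = max(4+54, 9+33, 13+29, …, 54+4, 34+0) = 58
r[9] = max(4+58, 9+54, 13+33, …, 34+4, 41+0) = 63
r[10] = max(4+63, 9+58, 13+54, …, 41+4, 45+0) = 67
r[11] = max(4+67, 9+63, 13+58, …, 45+4, 84+0) = 84
Maximum revenue is $84.
Now minimize piece count subject to staying optimal: for each k, pieces[k] = 1 + min over i with p[i]+r[k−i]=r[k] of pieces[k−i].
pieces[8] = 2
pieces[9] = 2
pieces[10] = 2
pieces[11] = 1

1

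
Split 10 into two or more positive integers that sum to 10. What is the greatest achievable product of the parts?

Let prod[k] be the best product for length k (with at least one cut). For each first piece i, the rest contributes max(k−i, prod[k−i]).
prod[2] = 1·max(1,0) = 1·1 = 1
prod[3] = max(1·2, 2·1) = 2
prod[4] = max(1·3, 2·2, 3·1) = 4
prod[5] = max(1·4, 2·3, 3·2, 4·1) = 6
prod[6] = max(1·6, 2·4, 3·3, 4·2, 5·1) = 9
prod[7] = max(1·9, 2·6, 3·4, 4·3, 5·2, 6·1) = 12
prod[8] = max(1·12, 2·9, 3·6, …, 6·2, 7·1) = 18
prod[9] = max(1·18, 2·12, 3·9, …, 7·2, 8·1) = 27
prod[10] = max(1·27, 2·18, 3·12, …, 8·2, 9·1) = 36
One optimal split: 3 + 3 + 2 + 2; product 3·3·2·2 = 36.

36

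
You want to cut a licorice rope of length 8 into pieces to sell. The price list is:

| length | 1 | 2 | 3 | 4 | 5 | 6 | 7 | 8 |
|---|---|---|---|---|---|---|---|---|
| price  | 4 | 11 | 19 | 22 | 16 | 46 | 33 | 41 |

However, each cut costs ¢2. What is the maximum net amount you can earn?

55

Consider every possible first cut. r[k] is the best of p[i]+r[k−i] over all sellable i≤k, charging 2 whenever i<k.
r[1] = 4
r[2] = max(4+4-2, 11+0) = 11
r[3] = max(4+11-2, 11+4-2, 19+0) = 19
r[4] = max(4+19-2, 11+11-2, 19+4-2, 22+0) = 22
r[5] = max(4+22-2, 11+19-2, 19+11-2, 22+4-2, 16+0) = 28
r[6] = max(4+28-2, 11+22-2, 19+19-2, 22+11-2, 16+4-2, 46+0) = 46
r[7] = max(4+46-2, 11+28-2, 19+22-2, …, 46+4-2, 33+0) = 48
r[8] = max(4+48-2, 11+46-2, 19+28-2, …, 33+4-2, 41+0) = 55
One optimal plan: pieces 6 + 2 (1 cut) → ¢57 − ¢2 = ¢55.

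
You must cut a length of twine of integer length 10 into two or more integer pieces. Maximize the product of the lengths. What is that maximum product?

Fill f[k] for k=2..10: at each k try every first piece i and multiply by the better of (k−i) uncut or f[k−i].
Small cases: f[2]=1.
f[3] = 1×max(2,1) = 1×2 = 2
f[4] = 2×max(2,1) = 2×2 = 4
f[5] = 2×max(3,2) = 2×3 = 6
f[6] = 3×max(3,2) = 3×3 = 9
f[7] = 2×max(5,6) = 2×6 = 12
f[8] = 2×max(6,9) = 2×9 = 18
f[9] = 3×max(6,9) = 3×9 = 27
f[10] = 2×max(8,18) = 2×18 = 36
One optimal split: 3 + 3 + 2 + 2; product 3×3×2×2 = 36.

36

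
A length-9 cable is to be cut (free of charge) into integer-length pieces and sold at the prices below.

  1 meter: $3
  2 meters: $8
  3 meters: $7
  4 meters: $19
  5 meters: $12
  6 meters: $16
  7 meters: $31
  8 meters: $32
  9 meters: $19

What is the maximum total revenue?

41

Consider every possible first cut. v[k] is the best of p[i]+v[k−i] over all sellable i≤k.
v[1] = 3
v[2] = 8
v[3] = 11  (first piece 1, then v[2]=8)
v[4] = 19
v[5] = 22  (first piece 1, then v[4]=19)
v[6] = 27  (first piece 2, then v[4]=19)
v[7] = 31
v[8] = 38  (first piece 4, then v[4]=19)
v[9] = 41  (first piece 1, then v[8]=38)
One optimal cutting: 4 + 4 + 1 → $19 + $19 + $3 = $41.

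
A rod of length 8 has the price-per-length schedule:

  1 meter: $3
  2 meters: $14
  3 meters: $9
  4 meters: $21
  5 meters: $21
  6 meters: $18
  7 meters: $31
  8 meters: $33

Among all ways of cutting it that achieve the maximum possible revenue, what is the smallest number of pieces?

4

Build r[k] bottom-up: r[k] = max over allowed piece i of (p[i] + r[k−i]).
r[1] = 3
r[2] = max(3+3, 14+0) = 14
r[3] = max(3+14, 14+3, 9+0) = 17
r[4] = max(3+17, 14+14, 9+3, 21+0) = 28
r[5] = max(3+28, 14+17, 9+14, 21+3, 21+0) = 31
r[6] = max(3+31, 14+28, 9+17, 21+14, 21+3, 18+0) = 42
r[7] = max(3+42, 14+31, 9+28, …, 18+3, 31+0) = 45
r[8] = max(3+45, 14+42, 9+31, …, 31+3, 33+0) = 56
Maximum revenue is $56.
Now minimize piece count subject to staying optimal: for each k, pieces[k] = 1 + min over i with p[i]+r[k−i]=r[k] of pieces[k−i].
pieces[5] = 3
pieces[6] = 3
pieces[7] = 4
pieces[8] = 4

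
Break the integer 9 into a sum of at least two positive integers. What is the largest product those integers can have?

27

Define m[k] = max over 1≤i<k of i · max(k−i, m[k−i]); the inner max lets the remainder stay uncut if that's better.
m[2] = 1·max(1,0) = 1·1 = 1
m[3] = max(1·2, 2·1) = 2
m[4] = max(1·3, 2·2, 3·1) = 4
m[5] = max(1·4, 2·3, 3·2, 4·1) = 6
m[6] = max(1·6, 2·4, 3·3, 4·2, 5·1) = 9
m[7] = max(1·9, 2·6, 3·4, 4·3, 5·2, 6·1) = 12
m[8] = max(1·12, 2·9, 3·6, …, 6·2, 7·1) = 18
m[9] = max(1·18, 2·12, 3·9, …, 7·2, 8·1) = 27
One optimal split: 3 + 3 + 3; product 3·3·3 = 27.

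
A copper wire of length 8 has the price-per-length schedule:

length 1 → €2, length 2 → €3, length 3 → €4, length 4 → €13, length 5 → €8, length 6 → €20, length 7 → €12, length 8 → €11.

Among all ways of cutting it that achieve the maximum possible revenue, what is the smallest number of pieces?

2

Let r[k] be the best obtainable value from length k. For each k, try every first piece i and keep the best of price[i] + r[k−i].
r[1] = 2
r[2] = max(2+2, 3+0) = 4
r[3] = max(2+4, 3+2, 4+0) = 6
r[4] = max(2+6, 3+4, 4+2, 13+0) = 13
r[5] = max(2+13, 3+6, 4+4, 13+2, 8+0) = 15
r[6] = max(2+15, 3+13, 4+6, 13+4, 8+2, 20+0) = 20
r[7] = max(2+20, 3+15, 4+13, …, 20+2, 12+0) = 22
r[8] = max(2+22, 3+20, 4+15, …, 12+2, 11+0) = 26
Maximum revenue is €26.
Now minimize piece count subject to staying optimal: for each k, pieces[k] = 1 + min over i with p[i]+r[k−i]=r[k] of pieces[k−i].
pieces[5] = 2
pieces[6] = 1
pieces[7] = 2
pieces[8] = 2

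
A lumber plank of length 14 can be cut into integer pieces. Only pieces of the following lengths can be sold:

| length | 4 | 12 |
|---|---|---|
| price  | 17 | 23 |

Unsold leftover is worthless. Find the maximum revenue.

51

Build best[k] bottom-up: best[k] = max over allowed piece i of (p[i] + best[k−i]).
best[1] = 0
best[2] = 0
best[3] = 0
best[4] = 17
best[5] = 17
best[6] = 17
best[7] = 17
best[8] = 34  (first piece 4, then best[4]=17)
best[9] = 34
best[10] = 34
best[11] = 34
best[12] = 51  (first piece 4, then best[8]=34)
best[13] = 51
best[14] = 51
One optimal cutting: pieces 4 + 4 + 4 with 2 feet of scrap → $51.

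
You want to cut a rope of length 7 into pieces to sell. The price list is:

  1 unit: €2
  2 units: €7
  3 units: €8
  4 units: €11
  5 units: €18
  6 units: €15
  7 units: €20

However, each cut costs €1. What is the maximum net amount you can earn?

24

Consider every possible first cut. net[k] is the best of p[i]+net[k−i] over all sellable i≤k, charging 1 whenever i<k.
net[1] = 2
net[2] = max(2+2-1, 7+0) = 7
net[3] = max(2+7-1, 7+2-1, 8+0) = 8
net[4] = max(2+8-1, 7+7-1, 8+2-1, 11+0) = 13
net[5] = max(2+13-1, 7+8-1, 8+7-1, 11+2-1, 18+0) = 18
net[6] = max(2+18-1, 7+13-1, 8+8-1, 11+7-1, 18+2-1, 15+0) = 19
net[7] = max(2+19-1, 7+18-1, 8+13-1, …, 15+2-1, 20+0) = 24
One optimal plan: pieces 5 + 2 (1 cut) → €25 − €1 = €24.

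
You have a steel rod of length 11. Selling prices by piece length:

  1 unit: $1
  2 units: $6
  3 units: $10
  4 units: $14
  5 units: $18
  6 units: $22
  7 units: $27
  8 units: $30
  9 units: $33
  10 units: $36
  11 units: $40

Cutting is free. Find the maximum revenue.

Build v[k] bottom-up: v[k] = max over allowed piece i of (p[i] + v[k−i]).
v[1] = 1
v[2] = max(1+1, 6+0) = 6
v[3] = max(1+6, 6+1, 10+0) = 10
v[4] = max(1+10, 6+6, 10+1, 14+0) = 14
v[5] = max(1+14, 6+10, 10+6, 14+1, 18+0) = 18
v[6] = max(1+18, 6+14, 10+10, 14+6, 18+1, 22+0) = 22
v[7] = max(1+22, 6+18, 10+14, …, 22+1, 27+0) = 27
v[8] = max(1+27, 6+22, 10+18, …, 27+1, 30+0) = 30
v[9] = max(1+30, 6+27, 10+22, …, 30+1, 33+0) = 33
v[10] = max(1+33, 6+30, 10+27, …, 33+1, 36+0) = 37
v[11] = max(1+37, 6+33, 10+30, …, 36+1, 40+0) = 41
One optimal cutting: 7 + 4 → $27 + $14 = $41.

41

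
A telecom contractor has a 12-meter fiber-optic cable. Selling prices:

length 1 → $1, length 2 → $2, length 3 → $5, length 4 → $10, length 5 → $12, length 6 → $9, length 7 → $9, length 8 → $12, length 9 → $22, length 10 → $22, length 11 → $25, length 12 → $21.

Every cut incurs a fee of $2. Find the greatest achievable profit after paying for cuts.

Let r[k] be the best obtainable value from length k. For each k, try every first piece i and keep the best of price[i] + r[k−i] minus the 2 cut fee when i<k.
r[1] = 1
r[2] = max(1+1-2, 2+0) = 2
r[3] = max(1+2-2, 2+1-2, 5+0) = 5
r[4] = max(1+5-2, 2+2-2, 5+1-2, 10+0) = 10
r[5] = max(1+10-2, 2+5-2, 5+2-2, 10+1-2, 12+0) = 12
r[6] = max(1+12-2, 2+10-2, 5+5-2, 10+2-2, 12+1-2, 9+0) = 11
r[7] = max(1+11-2, 2+12-2, 5+10-2, …, 9+1-2, 9+0) = 13
r[8] = max(1+13-2, 2+11-2, 5+12-2, …, 9+1-2, 12+0) = 18
r[9] = max(1+18-2, 2+13-2, 5+11-2, …, 12+1-2, 22+0) = 22
r[10] = max(1+22-2, 2+18-2, 5+13-2, …, 22+1-2, 22+0) = 22
r[11] = max(1+22-2, 2+22-2, 5+18-2, …, 22+1-2, 25+0) = 25
r[12] = max(1+25-2, 2+22-2, 5+22-2, …, 25+1-2, 21+0) = 26
One optimal plan: pieces 4 + 4 + 4 (2 cuts) → $30 − $4 = $26.

26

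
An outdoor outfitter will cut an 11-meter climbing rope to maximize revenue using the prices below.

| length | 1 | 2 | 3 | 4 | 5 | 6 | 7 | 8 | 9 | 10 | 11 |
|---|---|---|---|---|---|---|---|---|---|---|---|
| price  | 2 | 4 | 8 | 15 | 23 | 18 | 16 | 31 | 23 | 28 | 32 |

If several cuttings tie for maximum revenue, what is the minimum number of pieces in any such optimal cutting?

Build r[k] bottom-up: r[k] = max over allowed piece i of (p[i] + r[k−i]).
r[1] = 2
r[2] = max(2+2, 4+0) = 4
r[3] = max(2+4, 4+2, 8+0) = 8
r[4] = max(2+8, 4+4, 8+2, 15+0) = 15
r[5] = max(2+15, 4+8, 8+4, 15+2, 23+0) = 23
r[6] = max(2+23, 4+15, 8+8, 15+4, 23+2, 18+0) = 25
r[7] = max(2+25, 4+23, 8+15, …, 18+2, 16+0) = 27
r[8] = max(2+27, 4+25, 8+23, …, 16+2, 31+0) = 31
r[9] = max(2+31, 4+27, 8+25, …, 31+2, 23+0) = 38
r[10] = max(2+38, 4+31, 8+27, …, 23+2, 28+0) = 46
r[11] = max(2+46, 4+38, 8+31, …, 28+2, 32+0) = 48
Maximum revenue is €48.
Now minimize piece count subject to staying optimal: for each k, pieces[k] = 1 + min over i with p[i]+r[k−i]=r[k] of pieces[k−i].
pieces[8] = 1
pieces[9] = 2
pieces[10] = 2
pieces[11] = 3

3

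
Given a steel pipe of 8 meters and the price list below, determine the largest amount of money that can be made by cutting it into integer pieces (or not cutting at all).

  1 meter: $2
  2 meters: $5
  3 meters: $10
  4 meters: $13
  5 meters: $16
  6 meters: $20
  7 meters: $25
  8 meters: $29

Let r[k] be the best obtainable value from length k. For each k, try every first piece i and keep the best of price[i] + r[k−i].
r[1] = 2
r[2] = 5
r[3] = 10
r[4] = 13
r[5] = 16
r[6] = 20  (first piece 3, then r[3]=10)
r[7] = 25
r[8] = 29
Best is to sell the whole 8-meter piece uncut for $29.

29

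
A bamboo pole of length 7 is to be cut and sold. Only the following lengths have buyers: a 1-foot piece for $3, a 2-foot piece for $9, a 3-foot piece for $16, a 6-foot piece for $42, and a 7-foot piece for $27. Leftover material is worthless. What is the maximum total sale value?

Consider every possible first cut. r[k] is the best of p[i]+r[k−i] over all sellable i≤k.
r[1] = 3
r[2] = 9
r[3] = 16
r[4] = 19  (first piece 1, then r[3]=16)
r[5] = 25  (first piece 2, then r[3]=16)
r[6] = 42
r[7] = 45  (first piece 1, then r[6]=42)
One optimal cutting: 6 + 1 → $45.

45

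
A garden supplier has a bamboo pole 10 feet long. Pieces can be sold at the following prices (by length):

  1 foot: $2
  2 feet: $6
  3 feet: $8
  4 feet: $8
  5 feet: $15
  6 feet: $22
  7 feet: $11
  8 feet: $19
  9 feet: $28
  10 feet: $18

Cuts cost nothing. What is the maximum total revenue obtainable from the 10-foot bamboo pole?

Let v[k] be the best obtainable value from length k. For each k, try every first piece i and keep the best of price[i] + v[k−i].
v[1] = 2
v[2] = 6
v[3] = 8  (first piece 1, then v[2]=6)
v[4] = 12  (first piece 2, then v[2]=6)
v[5] = 15
v[6] = 22
v[7] = 24  (first piece 1, then v[6]=22)
v[8] = 28  (first piece 2, then v[6]=22)
v[9] = 30  (first piece 1, then v[8]=28)
v[10] = 34  (first piece 2, then v[8]=28)
One optimal cutting: 6 + 2 + 2 → $22 + $6 + $6 = $34.

34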